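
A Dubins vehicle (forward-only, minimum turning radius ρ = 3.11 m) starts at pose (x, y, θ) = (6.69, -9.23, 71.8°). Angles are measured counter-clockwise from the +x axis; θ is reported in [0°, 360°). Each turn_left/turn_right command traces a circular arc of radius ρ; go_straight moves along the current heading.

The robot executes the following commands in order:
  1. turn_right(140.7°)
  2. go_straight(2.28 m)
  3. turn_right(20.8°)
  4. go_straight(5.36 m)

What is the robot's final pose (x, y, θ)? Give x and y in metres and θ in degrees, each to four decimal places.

set_pose: (x, y, θ) = (6.6900, -9.2300, 71.8000°), ρ = 3.11
turn_right(140.7°): centre at ρ to the right, rotate −140.7° → (12.5459, -9.0818, -68.9000° ≡ 291.1000°)
go_straight(2.28): x += 2.28·cos θ, y += 2.28·sin θ → (13.3667, -11.2089, 291.1000°)
turn_right(20.8°): centre at ρ to the right, rotate −20.8° → (13.5752, -12.3122, 270.3000°)
go_straight(5.36): x += 5.36·cos θ, y += 5.36·sin θ → (13.6032, -17.6721, 270.3000°)

(13.6032, -17.6721, 270.3000°)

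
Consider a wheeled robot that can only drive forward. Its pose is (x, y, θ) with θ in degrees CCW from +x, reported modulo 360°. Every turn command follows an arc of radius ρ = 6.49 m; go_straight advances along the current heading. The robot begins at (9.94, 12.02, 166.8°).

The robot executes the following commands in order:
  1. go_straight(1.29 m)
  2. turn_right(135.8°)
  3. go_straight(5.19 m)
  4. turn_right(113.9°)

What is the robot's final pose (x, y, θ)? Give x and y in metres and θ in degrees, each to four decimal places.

(21.0550, 22.1083, 277.1000°)

set_pose: (x, y, θ) = (9.9400, 12.0200, 166.8000°), ρ = 6.49
go_straight(1.29): x += 1.29·cos θ, y += 1.29·sin θ → (8.6841, 12.3146, 166.8000°)
turn_right(135.8°): centre at ρ to the right, rotate −135.8° → (6.8235, 24.1961, 31.0000°)
go_straight(5.19): x += 5.19·cos θ, y += 5.19·sin θ → (11.2722, 26.8692, 31.0000°)
turn_right(113.9°): centre at ρ to the right, rotate −113.9° → (21.0550, 22.1083, -82.9000° ≡ 277.1000°)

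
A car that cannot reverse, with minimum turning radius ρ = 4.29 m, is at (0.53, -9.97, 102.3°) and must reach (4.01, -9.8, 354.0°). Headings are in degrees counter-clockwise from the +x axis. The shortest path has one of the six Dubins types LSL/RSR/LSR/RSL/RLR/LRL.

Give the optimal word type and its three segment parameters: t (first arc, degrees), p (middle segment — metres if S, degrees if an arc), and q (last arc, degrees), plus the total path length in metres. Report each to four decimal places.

RLR: t = 7.8950°, p = 325.1204°, q = 65.5253°, L = 29.8406 m

Let ψ = atan2(Δy, Δx) = atan2(0.17, 3.48) = 2.7967° be the start→goal bearing.
Normalize: d = |goal − start| / ρ = 3.484150/4.29 = 0.812156, α = (θ_start − ψ) mod 360° = 99.5033° = 1.736660 rad, β = (θ_goal − ψ) mod 360° = 351.2033° = 6.129654 rad.
Common terms: sin α = 0.986276, cos α = -0.165104, sin β = -0.152929, cos β = 0.988237, cos(α−β) = -0.313992, d² = 0.659598. Work in radians in the unit-radius frame; every candidate has L = ρ·(t + p + q).
LSL: p² = 2 + d² − 2cos(α−β) + 2d(sin α − sin β) = 5.138007; p = √p² = 2.266717; φ = atan2(cos β − cos α, d + sin α − sin β) = 0.533809 rad; t = (φ − α) mod 2π = 5.080334 rad, q = (β − φ) mod 2π = 5.595845 rad → L = 4.29·(5.080334 + 2.266717 + 5.595845) = 4.29·12.942896 = 55.525025 m
RSR: p² = 2 + d² − 2cos(α−β) + 2d(sin β − sin α) = 1.437158; p = √p² = 1.198815; φ = atan2(cos α − cos β, d − sin α + sin β) = -1.847109 rad; t = (α − φ) mod 2π = 3.583769 rad, q = (φ − β) mod 2π = 4.589608 rad → L = 4.29·(3.583769 + 1.198815 + 4.589608) = 4.29·9.372192 = 40.206703 m
LSR: p² = d² − 2 + 2cos(α−β) + 2d(sin α + sin β) = -0.614771 < 0 → infeasible
RSL: p² = d² − 2 + 2cos(α−β) − 2d(sin α + sin β) = -3.322003 < 0 → infeasible
RLR: c = (6 − d² + 2cos(α−β) + 2d(sin α − sin β))/8 = 0.820355; p = 2π − arccos c = 5.674421 rad; φ = atan2(cos α − cos β, d − sin α + sin β) = -1.847109 rad; t = (α − φ + p/2) mod 2π = 0.137794 rad, q = (α − β − t + p) mod 2π = 1.143633 rad → L = 4.29·(0.137794 + 5.674421 + 1.143633) = 4.29·6.955848 = 29.840589 m
LRL: c = (6 − d² + 2cos(α−β) − 2d(sin α − sin β))/8 = 0.357749; p = 2π − arccos c = 5.078245 rad; φ = atan2(cos β − cos α, d + sin α − sin β) = 0.533809 rad; t = (φ − α + p/2) mod 2π = 1.336271 rad, q = (β − α − t + p) mod 2π = 1.851783 rad → L = 4.29·(1.336271 + 5.078245 + 1.851783) = 4.29·8.266299 = 35.462423 m
Shortest: RLR with L = 29.840589 m ≈ 29.8406 m
Convert RLR to answer units (arcs ×180/π): t = 0.137794·180/π = 7.8950°, p = 5.674421·180/π = 325.1204°, q = 1.143633·180/π = 65.5253°, L = 29.8406 m.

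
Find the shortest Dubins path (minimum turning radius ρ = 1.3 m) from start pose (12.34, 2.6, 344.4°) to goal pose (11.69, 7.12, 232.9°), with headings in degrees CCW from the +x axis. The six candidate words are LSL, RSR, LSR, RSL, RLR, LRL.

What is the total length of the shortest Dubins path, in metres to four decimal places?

Let ψ = atan2(Δy, Δx) = atan2(4.52, -0.65) = 98.1833° be the start→goal bearing.
Normalize: d = |goal − start| / ρ = 4.566498/1.3 = 3.512690, α = (θ_start − ψ) mod 360° = 246.2167° = 4.297291 rad, β = (θ_goal − ψ) mod 360° = 134.7167° = 2.351249 rad.
Common terms: sin α = -0.915077, cos α = -0.403279, sin β = 0.710595, cos β = -0.703601, cos(α−β) = -0.366501, d² = 12.338994. Work in radians in the unit-radius frame; every candidate has L = ρ·(t + p + q).
LSL: p² = 2 + d² − 2cos(α−β) + 2d(sin α − sin β) = 3.651033; p = √p² = 1.910768; φ = atan2(cos β − cos α, d + sin α − sin β) = -0.157828 rad; t = (φ − α) mod 2π = 1.828066 rad, q = (β − φ) mod 2π = 2.509077 rad → L = 1.3·(1.828066 + 1.910768 + 2.509077) = 1.3·6.247911 = 8.122284 m
RSR: p² = 2 + d² − 2cos(α−β) + 2d(sin β − sin α) = 26.492961; p = √p² = 5.147131; φ = atan2(cos α − cos β, d − sin α + sin β) = 0.058381 rad; t = (α − φ) mod 2π = 4.238911 rad, q = (φ − β) mod 2π = 3.990317 rad → L = 1.3·(4.238911 + 5.147131 + 3.990317) = 1.3·13.376359 = 17.389266 m
LSR: p² = d² − 2 + 2cos(α−β) + 2d(sin α + sin β) = 8.169427; p = √p² = 2.858221; φ = atan2(−cos α − cos β, d + sin α + sin β) − atan2(−2, p) = 0.933426 rad; t = (φ − α) mod 2π = 2.919320 rad, q = (φ − β) mod 2π = 4.865362 rad → L = 1.3·(2.919320 + 2.858221 + 4.865362) = 1.3·10.642903 = 13.835774 m
RSL: p² = d² − 2 + 2cos(α−β) − 2d(sin α + sin β) = 11.042557; p = √p² = 3.323034; φ = atan2(cos α + cos β, d − sin α − sin β) − atan2(2, p) = -0.831200 rad; t = (α − φ) mod 2π = 5.128491 rad, q = (β − φ) mod 2π = 3.182449 rad → L = 1.3·(5.128491 + 3.323034 + 3.182449) = 1.3·11.633975 = 15.124167 m
RLR: c = (6 − d² + 2cos(α−β) + 2d(sin α − sin β))/8 = -2.311620, |c| > 1 → infeasible
LRL: c = (6 − d² + 2cos(α−β) − 2d(sin α − sin β))/8 = 0.543621; p = 2π − arccos c = 5.287134 rad; φ = atan2(cos β − cos α, d + sin α − sin β) = -0.157828 rad; t = (φ − α + p/2) mod 2π = 4.471633 rad, q = (β − α − t + p) mod 2π = 5.152645 rad → L = 1.3·(4.471633 + 5.287134 + 5.152645) = 1.3·14.911412 = 19.384835 m
Shortest: LSL with L = 8.122284 m ≈ 8.1223 m

8.1223 m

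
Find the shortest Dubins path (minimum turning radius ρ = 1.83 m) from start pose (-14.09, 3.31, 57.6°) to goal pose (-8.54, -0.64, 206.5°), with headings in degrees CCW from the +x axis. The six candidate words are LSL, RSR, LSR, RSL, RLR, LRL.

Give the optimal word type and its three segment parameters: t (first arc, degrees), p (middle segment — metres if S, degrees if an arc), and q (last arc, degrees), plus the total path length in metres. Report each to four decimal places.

Let ψ = atan2(Δy, Δx) = atan2(-3.95, 5.55) = -35.4399° be the start→goal bearing.
Normalize: d = |goal − start| / ρ = 6.812122/1.83 = 3.722471, α = (θ_start − ψ) mod 360° = 93.0399° = 1.623853 rad, β = (θ_goal − ψ) mod 360° = 241.9399° = 4.222648 rad.
Common terms: sin α = 0.998593, cos α = -0.053031, sin β = -0.882455, cos β = -0.470397, cos(α−β) = -0.856267, d² = 13.856789. Work in radians in the unit-radius frame; every candidate has L = ρ·(t + p + q).
LSL: p² = 2 + d² − 2cos(α−β) + 2d(sin α − sin β) = 31.573612; p = √p² = 5.619040; φ = atan2(cos β − cos α, d + sin α − sin β) = -0.074346 rad; t = (φ − α) mod 2π = 4.584987 rad, q = (β − φ) mod 2π = 4.296993 rad → L = 1.83·(4.584987 + 5.619040 + 4.296993) = 1.83·14.501021 = 26.536868 m
RSR: p² = 2 + d² − 2cos(α−β) + 2d(sin β − sin α) = 3.565034; p = √p² = 1.888130; φ = atan2(cos α − cos β, d − sin α + sin β) = 0.222888 rad; t = (α − φ) mod 2π = 1.400964 rad, q = (φ − β) mod 2π = 2.283426 rad → L = 1.83·(1.400964 + 1.888130 + 2.283426) = 1.83·5.572520 = 10.197711 m
LSR: p² = d² − 2 + 2cos(α−β) + 2d(sin α + sin β) = 11.008896; p = √p² = 3.317966; φ = atan2(−cos α − cos β, d + sin α + sin β) − atan2(−2, p) = 0.677984 rad; t = (φ − α) mod 2π = 5.337316 rad, q = (φ − β) mod 2π = 2.738521 rad → L = 1.83·(5.337316 + 3.317966 + 2.738521) = 1.83·11.393803 = 20.850659 m
RSL: p² = d² − 2 + 2cos(α−β) − 2d(sin α + sin β) = 9.279613; p = √p² = 3.046246; φ = atan2(cos α + cos β, d − sin α − sin β) − atan2(2, p) = -0.725098 rad; t = (α − φ) mod 2π = 2.348951 rad, q = (β − φ) mod 2π = 4.947746 rad → L = 1.83·(2.348951 + 3.046246 + 4.947746) = 1.83·10.342943 = 18.927585 m
RLR: c = (6 − d² + 2cos(α−β) + 2d(sin α − sin β))/8 = 0.554371; p = 2π − arccos c = 5.299996 rad; φ = atan2(cos α − cos β, d − sin α + sin β) = 0.222888 rad; t = (α − φ + p/2) mod 2π = 4.050962 rad, q = (α − β − t + p) mod 2π = 4.933423 rad → L = 1.83·(4.050962 + 5.299996 + 4.933423) = 1.83·14.284381 = 26.140418 m
LRL: c = (6 − d² + 2cos(α−β) − 2d(sin α − sin β))/8 = -2.946701, |c| > 1 → infeasible
Shortest: RSR with L = 10.197711 m ≈ 10.1977 m
Convert RSR to answer units (arcs ×180/π): t = 1.400964·180/π = 80.2694°, p = ρ·p = 1.83·1.888130 = 3.4553 m, q = 2.283426·180/π = 130.8306°, L = 10.1977 m.

RSR: t = 80.2694°, p = 3.4553 m, q = 130.8306°, L = 10.1977 m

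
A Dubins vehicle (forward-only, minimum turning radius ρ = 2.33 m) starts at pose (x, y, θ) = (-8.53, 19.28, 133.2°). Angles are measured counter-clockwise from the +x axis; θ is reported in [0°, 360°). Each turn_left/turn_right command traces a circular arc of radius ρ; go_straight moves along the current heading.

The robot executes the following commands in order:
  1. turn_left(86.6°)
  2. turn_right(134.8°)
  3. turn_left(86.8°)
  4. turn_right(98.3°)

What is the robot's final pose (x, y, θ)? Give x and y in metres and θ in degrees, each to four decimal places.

set_pose: (x, y, θ) = (-8.5300, 19.2800, 133.2000°), ρ = 2.33
turn_left(86.6°): centre at ρ to the left, rotate +86.6° → (-11.7200, 19.4751, 219.8000°)
turn_right(134.8°): centre at ρ to the right, rotate −134.8° → (-15.5325, 21.4683, 85.0000°)
turn_left(86.8°): centre at ρ to the left, rotate +86.8° → (-17.5213, 23.9775, 171.8000°)
turn_right(98.3°): centre at ρ to the right, rotate −98.3° → (-19.4231, 26.9455, 73.5000°)

(-19.4231, 26.9455, 73.5000°)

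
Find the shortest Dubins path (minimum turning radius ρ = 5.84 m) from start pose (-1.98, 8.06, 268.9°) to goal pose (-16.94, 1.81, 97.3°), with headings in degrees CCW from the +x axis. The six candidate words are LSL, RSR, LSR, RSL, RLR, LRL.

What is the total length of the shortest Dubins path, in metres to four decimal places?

24.0224 m

Let ψ = atan2(Δy, Δx) = atan2(-6.25, -14.96) = -157.3258° be the start→goal bearing.
Normalize: d = |goal − start| / ρ = 16.213084/5.84 = 2.776213, α = (θ_start − ψ) mod 360° = 66.2258° = 1.155858 rad, β = (θ_goal − ψ) mod 360° = 254.6258° = 4.444058 rad.
Common terms: sin α = 0.915141, cos α = 0.403134, sin β = -0.964215, cos β = -0.265123, cos(α−β) = -0.989272, d² = 7.707359. Work in radians in the unit-radius frame; every candidate has L = ρ·(t + p + q).
LSL: p² = 2 + d² − 2cos(α−β) + 2d(sin α − sin β) = 22.120888; p = √p² = 4.703285; φ = atan2(cos β − cos α, d + sin α − sin β) = -0.142565 rad; t = (φ − α) mod 2π = 4.984762 rad, q = (β − φ) mod 2π = 4.586623 rad → L = 5.84·(4.984762 + 4.703285 + 4.586623) = 5.84·14.274670 = 83.364075 m
RSR: p² = 2 + d² − 2cos(α−β) + 2d(sin β − sin α) = 1.250919; p = √p² = 1.118445; φ = atan2(cos α − cos β, d − sin α + sin β) = 0.640363 rad; t = (α − φ) mod 2π = 0.515494 rad, q = (φ − β) mod 2π = 2.479491 rad → L = 5.84·(0.515494 + 1.118445 + 2.479491) = 5.84·4.113430 = 24.022432 m
LSR: p² = d² − 2 + 2cos(α−β) + 2d(sin α + sin β) = 3.456336; p = √p² = 1.859122; φ = atan2(−cos α − cos β, d + sin α + sin β) − atan2(−2, p) = 0.771324 rad; t = (φ − α) mod 2π = 5.898651 rad, q = (φ − β) mod 2π = 2.610451 rad → L = 5.84·(5.898651 + 1.859122 + 2.610451) = 5.84·10.368225 = 60.550431 m
RSL: p² = d² − 2 + 2cos(α−β) − 2d(sin α + sin β) = 4.001292; p = √p² = 2.000323; φ = atan2(cos α + cos β, d − sin α − sin β) − atan2(2, p) = -0.736508 rad; t = (α − φ) mod 2π = 1.892365 rad, q = (β − φ) mod 2π = 5.180566 rad → L = 5.84·(1.892365 + 2.000323 + 5.180566) = 5.84·9.073254 = 52.987803 m
RLR: c = (6 − d² + 2cos(α−β) + 2d(sin α − sin β))/8 = 0.843635; p = 2π − arccos c = 5.716407 rad; φ = atan2(cos α − cos β, d − sin α + sin β) = 0.640363 rad; t = (α − φ + p/2) mod 2π = 3.373698 rad, q = (α − β − t + p) mod 2π = 5.337694 rad → L = 5.84·(3.373698 + 5.716407 + 5.337694) = 5.84·14.427799 = 84.258345 m
LRL: c = (6 − d² + 2cos(α−β) − 2d(sin α − sin β))/8 = -1.765111, |c| > 1 → infeasible
Shortest: RSR with L = 24.022432 m ≈ 24.0224 m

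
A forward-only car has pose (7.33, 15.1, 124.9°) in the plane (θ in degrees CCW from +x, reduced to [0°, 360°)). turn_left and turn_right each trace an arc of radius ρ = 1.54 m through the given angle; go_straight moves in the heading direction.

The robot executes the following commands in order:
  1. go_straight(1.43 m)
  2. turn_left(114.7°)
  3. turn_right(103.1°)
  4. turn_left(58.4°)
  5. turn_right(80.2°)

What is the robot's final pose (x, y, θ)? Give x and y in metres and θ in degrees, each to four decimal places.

(-1.7189, 17.0491, 114.7000°)

set_pose: (x, y, θ) = (7.3300, 15.1000, 124.9000°), ρ = 1.54
go_straight(1.43): x += 1.43·cos θ, y += 1.43·sin θ → (6.5118, 16.2728, 124.9000°)
turn_left(114.7°): centre at ρ to the left, rotate +114.7° → (3.9205, 16.1710, 239.6000°)
turn_right(103.1°): centre at ρ to the right, rotate −103.1° → (1.5322, 15.8332, 136.5000°)
turn_left(58.4°): centre at ρ to the left, rotate +58.4° → (0.0761, 16.2044, 194.9000°)
turn_right(80.2°): centre at ρ to the right, rotate −80.2° → (-1.7189, 17.0491, 114.7000°)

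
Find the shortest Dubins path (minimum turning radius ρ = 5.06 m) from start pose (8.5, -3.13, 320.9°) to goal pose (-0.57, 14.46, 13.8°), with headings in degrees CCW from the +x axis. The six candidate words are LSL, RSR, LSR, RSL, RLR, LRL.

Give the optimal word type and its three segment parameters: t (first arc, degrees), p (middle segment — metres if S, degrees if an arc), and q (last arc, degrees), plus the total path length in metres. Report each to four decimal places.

Let ψ = atan2(Δy, Δx) = atan2(17.59, -9.07) = 117.2772° be the start→goal bearing.
Normalize: d = |goal − start| / ρ = 19.790730/5.06 = 3.911211, α = (θ_start − ψ) mod 360° = 203.6228° = 3.553889 rad, β = (θ_goal − ψ) mod 360° = 256.5228° = 4.477168 rad.
Common terms: sin α = -0.400714, cos α = -0.916203, sin β = -0.972463, cos β = -0.233058, cos(α−β) = 0.603208, d² = 15.297575. Work in radians in the unit-radius frame; every candidate has L = ρ·(t + p + q).
LSL: p² = 2 + d² − 2cos(α−β) + 2d(sin α − sin β) = 20.563619; p = √p² = 4.534713; φ = atan2(cos β − cos α, d + sin α − sin β) = 0.151224 rad; t = (φ − α) mod 2π = 2.880520 rad, q = (β − φ) mod 2π = 4.325944 rad → L = 5.06·(2.880520 + 4.534713 + 4.325944) = 5.06·11.741177 = 59.410357 m
RSR: p² = 2 + d² − 2cos(α−β) + 2d(sin β − sin α) = 11.618699; p = √p² = 3.408621; φ = atan2(cos α − cos β, d − sin α + sin β) = -0.201783 rad; t = (α − φ) mod 2π = 3.755672 rad, q = (φ − β) mod 2π = 1.604234 rad → L = 5.06·(3.755672 + 3.408621 + 1.604234) = 5.06·8.768527 = 44.368749 m
LSR: p² = d² − 2 + 2cos(α−β) + 2d(sin α + sin β) = 3.762419; p = √p² = 1.939696; φ = atan2(−cos α − cos β, d + sin α + sin β) − atan2(−2, p) = 1.225897 rad; t = (φ − α) mod 2π = 3.955193 rad, q = (φ − β) mod 2π = 3.031914 rad → L = 5.06·(3.955193 + 1.939696 + 3.031914) = 5.06·8.926802 = 45.169620 m
RSL: p² = d² − 2 + 2cos(α−β) − 2d(sin α + sin β) = 25.245563; p = √p² = 5.024496; φ = atan2(cos α + cos β, d − sin α − sin β) − atan2(2, p) = -0.592972 rad; t = (α − φ) mod 2π = 4.146861 rad, q = (β − φ) mod 2π = 5.070140 rad → L = 5.06·(4.146861 + 5.024496 + 5.070140) = 5.06·14.241497 = 72.061973 m
RLR: c = (6 − d² + 2cos(α−β) + 2d(sin α − sin β))/8 = -0.452337; p = 2π − arccos c = 4.243004 rad; φ = atan2(cos α − cos β, d − sin α + sin β) = -0.201783 rad; t = (α − φ + p/2) mod 2π = 5.877175 rad, q = (α − β − t + p) mod 2π = 3.725736 rad → L = 5.06·(5.877175 + 4.243004 + 3.725736) = 5.06·13.845915 = 70.060331 m
LRL: c = (6 − d² + 2cos(α−β) − 2d(sin α − sin β))/8 = -1.570452, |c| > 1 → infeasible
Shortest: RSR with L = 44.368749 m ≈ 44.3687 m
Convert RSR to answer units (arcs ×180/π): t = 3.755672·180/π = 215.1842°, p = ρ·p = 5.06·3.408621 = 17.2476 m, q = 1.604234·180/π = 91.9158°, L = 44.3687 m.

RSR: t = 215.1842°, p = 17.2476 m, q = 91.9158°, L = 44.3687 m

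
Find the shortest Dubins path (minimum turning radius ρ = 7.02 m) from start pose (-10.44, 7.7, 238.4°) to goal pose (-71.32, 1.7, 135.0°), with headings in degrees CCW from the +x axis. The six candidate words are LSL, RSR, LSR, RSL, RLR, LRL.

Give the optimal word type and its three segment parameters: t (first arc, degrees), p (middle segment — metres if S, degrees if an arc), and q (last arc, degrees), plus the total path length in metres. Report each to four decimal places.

RSR: t = 53.0068°, p = 50.1590 m, q = 50.3932°, L = 62.8278 m

Let ψ = atan2(Δy, Δx) = atan2(-6.00, -60.88) = -174.3714° be the start→goal bearing.
Normalize: d = |goal − start| / ρ = 61.174949/7.02 = 8.714380, α = (θ_start − ψ) mod 360° = 52.7714° = 0.921035 rad, β = (θ_goal − ψ) mod 360° = 309.3714° = 5.399550 rad.
Common terms: sin α = 0.796228, cos α = 0.604996, sin β = -0.773050, cos β = 0.634345, cos(α−β) = -0.231748, d² = 75.940423. Work in radians in the unit-radius frame; every candidate has L = ρ·(t + p + q).
LSL: p² = 2 + d² − 2cos(α−β) + 2d(sin α − sin β) = 105.754494; p = √p² = 10.283700; φ = atan2(cos β − cos α, d + sin α − sin β) = 0.002854 rad; t = (φ − α) mod 2π = 5.365004 rad, q = (β − φ) mod 2π = 5.396696 rad → L = 7.02·(5.365004 + 10.283700 + 5.396696) = 7.02·21.045401 = 147.738712 m
RSR: p² = 2 + d² − 2cos(α−β) + 2d(sin β − sin α) = 51.053342; p = √p² = 7.145162; φ = atan2(cos α − cos β, d − sin α + sin β) = -0.004107 rad; t = (α − φ) mod 2π = 0.925142 rad, q = (φ − β) mod 2π = 0.879528 rad → L = 7.02·(0.925142 + 7.145162 + 0.879528) = 7.02·8.949833 = 62.827825 m
LSR: p² = d² − 2 + 2cos(α−β) + 2d(sin α + sin β) = 73.880892; p = √p² = 8.595399; φ = atan2(−cos α − cos β, d + sin α + sin β) − atan2(−2, p) = 0.087714 rad; t = (φ − α) mod 2π = 5.449864 rad, q = (φ − β) mod 2π = 0.971349 rad → L = 7.02·(5.449864 + 8.595399 + 0.971349) = 7.02·15.016613 = 105.416624 m
RSL: p² = d² − 2 + 2cos(α−β) − 2d(sin α + sin β) = 73.072961; p = √p² = 8.548272; φ = atan2(cos α + cos β, d − sin α − sin β) − atan2(2, p) = -0.088189 rad; t = (α − φ) mod 2π = 1.009224 rad, q = (β − φ) mod 2π = 5.487739 rad → L = 7.02·(1.009224 + 8.548272 + 5.487739) = 7.02·15.045235 = 105.617551 m
RLR: c = (6 − d² + 2cos(α−β) + 2d(sin α − sin β))/8 = -5.381668, |c| > 1 → infeasible
LRL: c = (6 − d² + 2cos(α−β) − 2d(sin α − sin β))/8 = -12.219312, |c| > 1 → infeasible
Shortest: RSR with L = 62.827825 m ≈ 62.8278 m
Convert RSR to answer units (arcs ×180/π): t = 0.925142·180/π = 53.0068°, p = ρ·p = 7.02·7.145162 = 50.1590 m, q = 0.879528·180/π = 50.3932°, L = 62.8278 m.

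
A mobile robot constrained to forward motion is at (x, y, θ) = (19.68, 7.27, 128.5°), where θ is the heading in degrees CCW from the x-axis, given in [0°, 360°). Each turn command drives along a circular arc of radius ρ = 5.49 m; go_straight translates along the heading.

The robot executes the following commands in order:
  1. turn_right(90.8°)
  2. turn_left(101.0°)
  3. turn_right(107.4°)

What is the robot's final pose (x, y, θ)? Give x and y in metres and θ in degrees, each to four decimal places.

set_pose: (x, y, θ) = (19.6800, 7.2700, 128.5000°), ρ = 5.49
turn_right(90.8°): centre at ρ to the right, rotate −90.8° → (20.6192, 15.0314, 37.7000°)
turn_left(101.0°): centre at ρ to the left, rotate +101.0° → (20.8854, 23.4997, 138.7000°)
turn_right(107.4°): centre at ρ to the right, rotate −107.4° → (21.6566, 32.3151, 31.3000°)

(21.6566, 32.3151, 31.3000°)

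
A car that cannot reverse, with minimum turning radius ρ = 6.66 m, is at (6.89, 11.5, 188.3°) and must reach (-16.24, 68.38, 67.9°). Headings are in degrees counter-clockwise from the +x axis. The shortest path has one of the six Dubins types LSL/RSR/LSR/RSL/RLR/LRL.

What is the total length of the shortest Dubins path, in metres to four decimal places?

Let ψ = atan2(Δy, Δx) = atan2(56.88, -23.13) = 112.1289° be the start→goal bearing.
Normalize: d = |goal − start| / ρ = 61.403024/6.66 = 9.219673, α = (θ_start − ψ) mod 360° = 76.1711° = 1.329436 rad, β = (θ_goal − ψ) mod 360° = 315.7711° = 5.511245 rad.
Common terms: sin α = 0.971014, cos α = 0.239023, sin β = -0.697527, cos β = 0.716559, cos(α−β) = -0.506034, d² = 85.002374. Work in radians in the unit-radius frame; every candidate has L = ρ·(t + p + q).
LSL: p² = 2 + d² − 2cos(α−β) + 2d(sin α − sin β) = 118.781237; p = √p² = 10.898681; φ = atan2(cos β − cos α, d + sin α − sin β) = 0.043830 rad; t = (φ − α) mod 2π = 4.997579 rad, q = (β − φ) mod 2π = 5.467415 rad → L = 6.66·(4.997579 + 10.898681 + 5.467415) = 6.66·21.363675 = 142.282074 m
RSR: p² = 2 + d² − 2cos(α−β) + 2d(sin β − sin α) = 57.247646; p = √p² = 7.566217; φ = atan2(cos α − cos β, d − sin α + sin β) = -0.063156 rad; t = (α − φ) mod 2π = 1.392593 rad, q = (φ − β) mod 2π = 0.708784 rad → L = 6.66·(1.392593 + 7.566217 + 0.708784) = 6.66·9.667594 = 64.386175 m
LSR: p² = d² − 2 + 2cos(α−β) + 2d(sin α + sin β) = 87.033232; p = √p² = 9.329160; φ = atan2(−cos α − cos β, d + sin α + sin β) − atan2(−2, p) = 0.110863 rad; t = (φ − α) mod 2π = 5.064612 rad, q = (φ − β) mod 2π = 0.882803 rad → L = 6.66·(5.064612 + 9.329160 + 0.882803) = 6.66·15.276575 = 101.741988 m
RSL: p² = d² − 2 + 2cos(α−β) − 2d(sin α + sin β) = 76.947381; p = √p² = 8.771966; φ = atan2(cos α + cos β, d − sin α − sin β) − atan2(2, p) = -0.117756 rad; t = (α − φ) mod 2π = 1.447193 rad, q = (β − φ) mod 2π = 5.629002 rad → L = 6.66·(1.447193 + 8.771966 + 5.629002) = 6.66·15.848160 = 105.548744 m
RLR: c = (6 − d² + 2cos(α−β) + 2d(sin α − sin β))/8 = -6.155956, |c| > 1 → infeasible
LRL: c = (6 − d² + 2cos(α−β) − 2d(sin α − sin β))/8 = -13.847655, |c| > 1 → infeasible
Shortest: RSR with L = 64.386175 m ≈ 64.3862 m

64.3862 m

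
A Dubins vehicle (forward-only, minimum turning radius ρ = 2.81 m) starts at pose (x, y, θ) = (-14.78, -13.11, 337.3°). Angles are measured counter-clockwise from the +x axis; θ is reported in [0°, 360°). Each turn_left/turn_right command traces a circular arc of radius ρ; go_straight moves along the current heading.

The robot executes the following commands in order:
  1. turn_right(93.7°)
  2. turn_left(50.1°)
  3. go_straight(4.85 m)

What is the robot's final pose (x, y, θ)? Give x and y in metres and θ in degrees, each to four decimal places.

set_pose: (x, y, θ) = (-14.7800, -13.1100, 337.3000°), ρ = 2.81
turn_right(93.7°): centre at ρ to the right, rotate −93.7° → (-13.3474, -16.9518, 243.6000°)
turn_left(50.1°): centre at ρ to the left, rotate +50.1° → (-13.4035, -19.3307, 293.7000°)
go_straight(4.85): x += 4.85·cos θ, y += 4.85·sin θ → (-11.4541, -23.7716, 293.7000°)

(-11.4541, -23.7716, 293.7000°)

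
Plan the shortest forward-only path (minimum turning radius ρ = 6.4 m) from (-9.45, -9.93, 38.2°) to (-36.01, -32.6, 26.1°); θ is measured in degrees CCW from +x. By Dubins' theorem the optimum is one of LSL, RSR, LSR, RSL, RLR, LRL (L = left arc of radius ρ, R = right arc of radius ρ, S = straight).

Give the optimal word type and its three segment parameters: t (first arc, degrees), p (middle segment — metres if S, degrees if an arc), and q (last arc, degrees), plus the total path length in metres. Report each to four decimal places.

LSL: t = 182.6156°, p = 33.5851 m, q = 165.2844°, L = 72.4459 m

Let ψ = atan2(Δy, Δx) = atan2(-22.67, -26.56) = -139.5179° be the start→goal bearing.
Normalize: d = |goal − start| / ρ = 34.919371/6.4 = 5.456152, α = (θ_start − ψ) mod 360° = 177.7179° = 3.101763 rad, β = (θ_goal − ψ) mod 360° = 165.6179° = 2.890578 rad.
Common terms: sin α = 0.039819, cos α = -0.999207, sin β = 0.248387, cos β = -0.968661, cos(α−β) = 0.977783, d² = 29.769592. Work in radians in the unit-radius frame; every candidate has L = ρ·(t + p + q).
LSL: p² = 2 + d² − 2cos(α−β) + 2d(sin α − sin β) = 27.538072; p = √p² = 5.247673; φ = atan2(cos β − cos α, d + sin α − sin β) = 0.005821 rad; t = (φ − α) mod 2π = 3.187243 rad, q = (β − φ) mod 2π = 2.884758 rad → L = 6.4·(3.187243 + 5.247673 + 2.884758) = 6.4·11.319673 = 72.445910 m
RSR: p² = 2 + d² − 2cos(α−β) + 2d(sin β − sin α) = 32.089980; p = √p² = 5.664802; φ = atan2(cos α − cos β, d − sin α + sin β) = -0.005392 rad; t = (α − φ) mod 2π = 3.107156 rad, q = (φ − β) mod 2π = 3.387215 rad → L = 6.4·(3.107156 + 5.664802 + 3.387215) = 6.4·12.159172 = 77.818701 m
LSR: p² = d² − 2 + 2cos(α−β) + 2d(sin α + sin β) = 32.870143; p = √p² = 5.733249; φ = atan2(−cos α − cos β, d + sin α + sin β) − atan2(−2, p) = 0.665687 rad; t = (φ − α) mod 2π = 3.847109 rad, q = (φ − β) mod 2π = 4.058294 rad → L = 6.4·(3.847109 + 5.733249 + 4.058294) = 6.4·13.638652 = 87.287374 m
RSL: p² = d² − 2 + 2cos(α−β) − 2d(sin α + sin β) = 26.580175; p = √p² = 5.155596; φ = atan2(cos α + cos β, d − sin α − sin β) − atan2(2, p) = -0.733888 rad; t = (α − φ) mod 2π = 3.835651 rad, q = (β − φ) mod 2π = 3.624466 rad → L = 6.4·(3.835651 + 5.155596 + 3.624466) = 6.4·12.615713 = 80.740566 m
RLR: c = (6 − d² + 2cos(α−β) + 2d(sin α − sin β))/8 = -3.011247, |c| > 1 → infeasible
LRL: c = (6 − d² + 2cos(α−β) − 2d(sin α − sin β))/8 = -2.442259, |c| > 1 → infeasible
Shortest: LSL with L = 72.445910 m ≈ 72.4459 m
Convert LSL to answer units (arcs ×180/π): t = 3.187243·180/π = 182.6156°, p = ρ·p = 6.4·5.247673 = 33.5851 m, q = 2.884758·180/π = 165.2844°, L = 72.4459 m.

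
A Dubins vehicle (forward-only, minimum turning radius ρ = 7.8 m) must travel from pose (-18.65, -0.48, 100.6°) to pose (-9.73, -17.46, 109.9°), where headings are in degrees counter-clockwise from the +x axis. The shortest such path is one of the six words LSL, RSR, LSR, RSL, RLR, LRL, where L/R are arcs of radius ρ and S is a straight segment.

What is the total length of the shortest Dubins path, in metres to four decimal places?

65.6904 m

Let ψ = atan2(Δy, Δx) = atan2(-16.98, 8.92) = -62.2860° be the start→goal bearing.
Normalize: d = |goal − start| / ρ = 19.180375/7.8 = 2.459022, α = (θ_start − ψ) mod 360° = 162.8860° = 2.842897 rad, β = (θ_goal − ψ) mod 360° = 172.1860° = 3.005212 rad.
Common terms: sin α = 0.294274, cos α = -0.955721, sin β = 0.135958, cos β = -0.990715, cos(α−β) = 0.986856, d² = 6.046792. Work in radians in the unit-radius frame; every candidate has L = ρ·(t + p + q).
LSL: p² = 2 + d² − 2cos(α−β) + 2d(sin α − sin β) = 6.851686; p = √p² = 2.617573; φ = atan2(cos β − cos α, d + sin α − sin β) = -0.013369 rad; t = (φ − α) mod 2π = 3.426920 rad, q = (β − φ) mod 2π = 3.018581 rad → L = 7.8·(3.426920 + 2.617573 + 3.018581) = 7.8·9.063074 = 70.691974 m
RSR: p² = 2 + d² − 2cos(α−β) + 2d(sin β − sin α) = 5.294474; p = √p² = 2.300972; φ = atan2(cos α − cos β, d − sin α + sin β) = 0.015209 rad; t = (α − φ) mod 2π = 2.827688 rad, q = (φ − β) mod 2π = 3.293182 rad → L = 7.8·(2.827688 + 2.300972 + 3.293182) = 7.8·8.421842 = 65.690368 m
LSR: p² = d² − 2 + 2cos(α−β) + 2d(sin α + sin β) = 8.136404; p = √p² = 2.852438; φ = atan2(−cos α − cos β, d + sin α + sin β) − atan2(−2, p) = 1.204343 rad; t = (φ − α) mod 2π = 4.644632 rad, q = (φ − β) mod 2π = 4.482316 rad → L = 7.8·(4.644632 + 2.852438 + 4.482316) = 7.8·11.979387 = 93.439215 m
RSL: p² = d² − 2 + 2cos(α−β) − 2d(sin α + sin β) = 3.904602; p = √p² = 1.976007; φ = atan2(cos α + cos β, d − sin α − sin β) − atan2(2, p) = -1.556117 rad; t = (α − φ) mod 2π = 4.399013 rad, q = (β − φ) mod 2π = 4.561329 rad → L = 7.8·(4.399013 + 1.976007 + 4.561329) = 7.8·10.936349 = 85.303523 m
RLR: c = (6 − d² + 2cos(α−β) + 2d(sin α − sin β))/8 = 0.338191; p = 2π − arccos c = 5.057383 rad; φ = atan2(cos α − cos β, d − sin α + sin β) = 0.015209 rad; t = (α − φ + p/2) mod 2π = 5.356379 rad, q = (α − β − t + p) mod 2π = 5.821873 rad → L = 7.8·(5.356379 + 5.057383 + 5.821873) = 7.8·16.235635 = 126.637953 m
LRL: c = (6 − d² + 2cos(α−β) − 2d(sin α − sin β))/8 = 0.143539; p = 2π − arccos c = 4.856426 rad; φ = atan2(cos β − cos α, d + sin α − sin β) = -0.013369 rad; t = (φ − α + p/2) mod 2π = 5.855132 rad, q = (β − α − t + p) mod 2π = 5.446794 rad → L = 7.8·(5.855132 + 4.856426 + 5.446794) = 7.8·16.158352 = 126.035148 m
Shortest: RSR with L = 65.690368 m ≈ 65.6904 m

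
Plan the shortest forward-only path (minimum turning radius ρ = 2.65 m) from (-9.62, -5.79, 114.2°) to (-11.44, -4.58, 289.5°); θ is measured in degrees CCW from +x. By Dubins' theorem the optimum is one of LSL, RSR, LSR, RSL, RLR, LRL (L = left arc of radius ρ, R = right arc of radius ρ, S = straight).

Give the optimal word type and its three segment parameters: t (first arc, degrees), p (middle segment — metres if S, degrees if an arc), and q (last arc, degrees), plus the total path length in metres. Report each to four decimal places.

RLR: t = 68.0051°, p = 280.5013°, q = 37.1962°, L = 17.8392 m

Let ψ = atan2(Δy, Δx) = atan2(1.21, -1.82) = 146.3826° be the start→goal bearing.
Normalize: d = |goal − start| / ρ = 2.185521/2.65 = 0.824725, α = (θ_start − ψ) mod 360° = 327.8174° = 5.721492 rad, β = (θ_goal − ψ) mod 360° = 143.1174° = 2.497869 rad.
Common terms: sin α = -0.532620, cos α = 0.846355, sin β = 0.600178, cos β = -0.799867, cos(α−β) = -0.996637, d² = 0.680171. Work in radians in the unit-radius frame; every candidate has L = ρ·(t + p + q).
LSL: p² = 2 + d² − 2cos(α−β) + 2d(sin α − sin β) = 2.804953; p = √p² = 1.674799; φ = atan2(cos β − cos α, d + sin α − sin β) = -1.755796 rad; t = (φ − α) mod 2π = 5.089082 rad, q = (β − φ) mod 2π = 4.253665 rad → L = 2.65·(5.089082 + 1.674799 + 4.253665) = 2.65·11.017547 = 29.196499 m
RSR: p² = 2 + d² − 2cos(α−β) + 2d(sin β − sin α) = 6.541938; p = √p² = 2.557721; φ = atan2(cos α − cos β, d − sin α + sin β) = 0.699229 rad; t = (α − φ) mod 2π = 5.022263 rad, q = (φ − β) mod 2π = 4.484545 rad → L = 2.65·(5.022263 + 2.557721 + 4.484545) = 2.65·12.064530 = 31.971004 m
LSR: p² = d² − 2 + 2cos(α−β) + 2d(sin α + sin β) = -3.201670 < 0 → infeasible
RSL: p² = d² − 2 + 2cos(α−β) − 2d(sin α + sin β) = -3.424537 < 0 → infeasible
RLR: c = (6 − d² + 2cos(α−β) + 2d(sin α − sin β))/8 = 0.182258; p = 2π − arccos c = 4.895671 rad; φ = atan2(cos α − cos β, d − sin α + sin β) = 0.699229 rad; t = (α − φ + p/2) mod 2π = 1.186913 rad, q = (α − β − t + p) mod 2π = 0.649196 rad → L = 2.65·(1.186913 + 4.895671 + 0.649196) = 2.65·6.731780 = 17.839217 m
LRL: c = (6 − d² + 2cos(α−β) − 2d(sin α − sin β))/8 = 0.649381; p = 2π − arccos c = 5.419159 rad; φ = atan2(cos β − cos α, d + sin α − sin β) = -1.755796 rad; t = (φ − α + p/2) mod 2π = 1.515477 rad, q = (β − α − t + p) mod 2π = 0.680059 rad → L = 2.65·(1.515477 + 5.419159 + 0.680059) = 2.65·7.614695 = 20.178941 m
Shortest: RLR with L = 17.839217 m ≈ 17.8392 m
Convert RLR to answer units (arcs ×180/π): t = 1.186913·180/π = 68.0051°, p = 4.895671·180/π = 280.5013°, q = 0.649196·180/π = 37.1962°, L = 17.8392 m.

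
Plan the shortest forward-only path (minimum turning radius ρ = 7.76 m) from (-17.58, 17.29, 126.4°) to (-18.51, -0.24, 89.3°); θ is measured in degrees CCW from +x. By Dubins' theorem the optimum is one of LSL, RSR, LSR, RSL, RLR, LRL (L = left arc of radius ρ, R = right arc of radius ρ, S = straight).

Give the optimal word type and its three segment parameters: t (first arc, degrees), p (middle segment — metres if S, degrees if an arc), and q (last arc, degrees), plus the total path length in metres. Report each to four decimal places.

LSL: t = 132.8175°, p = 13.0609 m, q = 190.0825°, L = 56.7936 m

Let ψ = atan2(Δy, Δx) = atan2(-17.53, -0.93) = -93.0368° be the start→goal bearing.
Normalize: d = |goal − start| / ρ = 17.554652/7.76 = 2.262197, α = (θ_start − ψ) mod 360° = 219.4368° = 3.829895 rad, β = (θ_goal − ψ) mod 360° = 182.3368° = 3.182378 rad.
Common terms: sin α = -0.635227, cos α = -0.772326, sin β = -0.040774, cos β = -0.999168, cos(α−β) = 0.797584, d² = 5.117537. Work in radians in the unit-radius frame; every candidate has L = ρ·(t + p + q).
LSL: p² = 2 + d² − 2cos(α−β) + 2d(sin α − sin β) = 2.832829; p = √p² = 1.683101; φ = atan2(cos β − cos α, d + sin α − sin β) = -0.135188 rad; t = (φ − α) mod 2π = 2.318103 rad, q = (β − φ) mod 2π = 3.317566 rad → L = 7.76·(2.318103 + 1.683101 + 3.317566) = 7.76·7.318769 = 56.793648 m
RSR: p² = 2 + d² − 2cos(α−β) + 2d(sin β − sin α) = 8.211910; p = √p² = 2.865643; φ = atan2(cos α − cos β, d − sin α + sin β) = 0.079242 rad; t = (α − φ) mod 2π = 3.750652 rad, q = (φ − β) mod 2π = 3.180050 rad → L = 7.76·(3.750652 + 2.865643 + 3.180050) = 7.76·9.796345 = 76.019641 m
LSR: p² = d² − 2 + 2cos(α−β) + 2d(sin α + sin β) = 1.654212; p = √p² = 1.286162; φ = atan2(−cos α − cos β, d + sin α + sin β) − atan2(−2, p) = 1.839829 rad; t = (φ − α) mod 2π = 4.293119 rad, q = (φ − β) mod 2π = 4.940636 rad → L = 7.76·(4.293119 + 1.286162 + 4.940636) = 7.76·10.519917 = 81.634559 m
RSL: p² = d² − 2 + 2cos(α−β) − 2d(sin α + sin β) = 7.771197; p = √p² = 2.787687; φ = atan2(cos α + cos β, d − sin α − sin β) − atan2(2, p) = -1.164898 rad; t = (α − φ) mod 2π = 4.994793 rad, q = (β − φ) mod 2π = 4.347276 rad → L = 7.76·(4.994793 + 2.787687 + 4.347276) = 7.76·12.129756 = 94.126903 m
RLR: c = (6 − d² + 2cos(α−β) + 2d(sin α − sin β))/8 = -0.026489; p = 2π − arccos c = 4.685897 rad; φ = atan2(cos α − cos β, d − sin α + sin β) = 0.079242 rad; t = (α − φ + p/2) mod 2π = 6.093601 rad, q = (α − β − t + p) mod 2π = 5.522999 rad → L = 7.76·(6.093601 + 4.685897 + 5.522999) = 7.76·16.302497 = 126.507375 m
LRL: c = (6 − d² + 2cos(α−β) − 2d(sin α − sin β))/8 = 0.645896; p = 2π − arccos c = 5.414586 rad; φ = atan2(cos β − cos α, d + sin α − sin β) = -0.135188 rad; t = (φ − α + p/2) mod 2π = 5.025395 rad, q = (β − α − t + p) mod 2π = 6.024859 rad → L = 7.76·(5.025395 + 5.414586 + 6.024859) = 7.76·16.464840 = 127.767158 m
Shortest: LSL with L = 56.793648 m ≈ 56.7936 m
Convert LSL to answer units (arcs ×180/π): t = 2.318103·180/π = 132.8175°, p = ρ·p = 7.76·1.683101 = 13.0609 m, q = 3.317566·180/π = 190.0825°, L = 56.7936 m.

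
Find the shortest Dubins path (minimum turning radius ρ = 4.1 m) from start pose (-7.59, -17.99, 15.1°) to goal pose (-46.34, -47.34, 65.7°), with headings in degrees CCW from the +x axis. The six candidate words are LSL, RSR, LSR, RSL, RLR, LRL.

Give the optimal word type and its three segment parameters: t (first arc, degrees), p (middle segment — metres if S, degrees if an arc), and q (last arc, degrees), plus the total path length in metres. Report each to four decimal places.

Let ψ = atan2(Δy, Δx) = atan2(-29.35, -38.75) = -142.8590° be the start→goal bearing.
Normalize: d = |goal − start| / ρ = 48.610544/4.1 = 11.856230, α = (θ_start − ψ) mod 360° = 157.9590° = 2.756905 rad, β = (θ_goal − ψ) mod 360° = 208.5590° = 3.640041 rad.
Common terms: sin α = 0.375270, cos α = -0.926916, sin β = -0.478064, cos β = -0.878325, cos(α−β) = 0.634731, d² = 140.570196. Work in radians in the unit-radius frame; every candidate has L = ρ·(t + p + q).
LSL: p² = 2 + d² − 2cos(α−β) + 2d(sin α − sin β) = 161.535371; p = √p² = 12.709657; φ = atan2(cos β − cos α, d + sin α − sin β) = 0.003823 rad; t = (φ − α) mod 2π = 3.530104 rad, q = (β − φ) mod 2π = 3.636218 rad → L = 4.1·(3.530104 + 12.709657 + 3.636218) = 4.1·19.875979 = 81.491512 m
RSR: p² = 2 + d² − 2cos(α−β) + 2d(sin β − sin α) = 121.066100; p = √p² = 11.003004; φ = atan2(cos α − cos β, d − sin α + sin β) = -0.004416 rad; t = (α − φ) mod 2π = 2.761321 rad, q = (φ − β) mod 2π = 2.638728 rad → L = 4.1·(2.761321 + 11.003004 + 2.638728) = 4.1·16.403053 = 67.252517 m
LSR: p² = d² − 2 + 2cos(α−β) + 2d(sin α + sin β) = 137.402165; p = √p² = 11.721867; φ = atan2(−cos α − cos β, d + sin α + sin β) − atan2(−2, p) = 0.321396 rad; t = (φ − α) mod 2π = 3.847676 rad, q = (φ − β) mod 2π = 2.964539 rad → L = 4.1·(3.847676 + 11.721867 + 2.964539) = 4.1·18.534083 = 75.989739 m
RSL: p² = d² − 2 + 2cos(α−β) − 2d(sin α + sin β) = 142.277149; p = √p² = 11.927999; φ = atan2(cos α + cos β, d − sin α − sin β) − atan2(2, p) = -0.315948 rad; t = (α − φ) mod 2π = 3.072853 rad, q = (β − φ) mod 2π = 3.955990 rad → L = 4.1·(3.072853 + 11.927999 + 3.955990) = 4.1·18.956842 = 77.723050 m
RLR: c = (6 − d² + 2cos(α−β) + 2d(sin α − sin β))/8 = -14.133262, |c| > 1 → infeasible
LRL: c = (6 − d² + 2cos(α−β) − 2d(sin α − sin β))/8 = -19.191921, |c| > 1 → infeasible
Shortest: RSR with L = 67.252517 m ≈ 67.2525 m
Convert RSR to answer units (arcs ×180/π): t = 2.761321·180/π = 158.2120°, p = ρ·p = 4.1·11.003004 = 45.1123 m, q = 2.638728·180/π = 151.1880°, L = 67.2525 m.

RSR: t = 158.2120°, p = 45.1123 m, q = 151.1880°, L = 67.2525 m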